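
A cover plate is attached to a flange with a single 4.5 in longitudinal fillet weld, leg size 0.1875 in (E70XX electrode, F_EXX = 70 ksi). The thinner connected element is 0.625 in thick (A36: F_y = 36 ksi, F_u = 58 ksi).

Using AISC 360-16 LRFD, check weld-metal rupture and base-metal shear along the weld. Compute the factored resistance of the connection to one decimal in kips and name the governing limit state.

Weld metal: throat = 0.707×0.1875 = 0.13256 in, L = 4.5 in. φR_n = 0.75 × 0.6 × 70 × 0.13256 × 4.5 = 18.8 kips.
Base metal shear (0.625 in plate): yield φR_n = 1.0×0.6×36×0.625×4.5 = 60.8 kips; rupture φR_n = 0.75×0.6×58×0.625×4.5 = 73.4 kips; take 60.8 kips (yield).
Governing: min(18.8, 60.8) = 18.8 kips → weld metal.

18.8 kips (weld metal governs)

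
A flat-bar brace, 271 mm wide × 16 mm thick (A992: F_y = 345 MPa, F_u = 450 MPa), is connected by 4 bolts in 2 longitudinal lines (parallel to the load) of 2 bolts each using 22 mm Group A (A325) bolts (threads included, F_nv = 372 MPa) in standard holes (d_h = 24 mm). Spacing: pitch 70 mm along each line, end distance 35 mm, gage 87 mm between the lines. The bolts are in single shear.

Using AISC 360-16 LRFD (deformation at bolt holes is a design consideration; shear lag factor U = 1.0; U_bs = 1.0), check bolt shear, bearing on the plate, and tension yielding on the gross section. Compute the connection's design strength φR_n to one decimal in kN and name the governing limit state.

424.2 kN (bolt shear governs)

Bolt shear: A_b = π(22)²/4 = 380.13 mm². φR_n = 0.75 × 372 × 380.13 × 4 × 1 = 424.2 kN.
Bearing (16 mm plate, F_u = 450 MPa): end bolts L_c = 35 − 24/2 = 23, R_n = min(1.2×23×16×450, 2.4×22×16×450) = 198.72 kN/bolt; interior L_c = 70 − 24 = 46, R_n = 380.16 kN/bolt. φR_n = 0.75 × (2×198.72 + 2×380.16) = 868.3 kN.
Tension yield (gross): A_g = 271×16 = 4336 mm². φR_n = 0.90 × 345 × 4336 = 1346.3 kN.
Governing: min(424.2, 868.3, 1346.3) = 424.2 kN → bolt shear.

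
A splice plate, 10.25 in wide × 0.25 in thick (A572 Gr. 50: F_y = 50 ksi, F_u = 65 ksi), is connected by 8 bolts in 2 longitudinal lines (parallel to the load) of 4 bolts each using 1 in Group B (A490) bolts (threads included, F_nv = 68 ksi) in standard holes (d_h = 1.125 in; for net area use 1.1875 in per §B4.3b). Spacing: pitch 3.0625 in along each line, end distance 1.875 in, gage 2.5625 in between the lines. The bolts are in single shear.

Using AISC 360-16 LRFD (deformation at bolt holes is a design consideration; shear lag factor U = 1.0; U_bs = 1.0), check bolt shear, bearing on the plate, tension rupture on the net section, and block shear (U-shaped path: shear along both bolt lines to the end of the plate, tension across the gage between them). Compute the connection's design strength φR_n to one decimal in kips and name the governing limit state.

Bolt shear: A_b = π(1)²/4 = 0.7854 in². φR_n = 0.75 × 68 × 0.7854 × 8 × 1 = 320.4 kips.
Bearing (0.25 in plate, F_u = 65 ksi): end bolts L_c = 1.875 − 1.125/2 = 1.3125, R_n = min(1.2×1.3125×0.25×65, 2.4×1×0.25×65) = 25.594 kips/bolt; interior L_c = 3.0625 − 1.125 = 1.9375, R_n = 37.781 kips/bolt. φR_n = 0.75 × (2×25.594 + 6×37.781) = 208.4 kips.
Tension rupture (net): A_n = (10.25 − 2×1.1875)×0.25 = 1.9688 in² (U = 1.0, A_e = A_n). φR_n = 0.75 × 65 × 1.9688 = 96.0 kips.
Block shear: shear path 2×[1.875+3×3.0625] = 2×11.0625 in, A_gv = 5.5313, A_nv = 2×(11.0625 − 3.5×1.1875)×0.25 = 3.4531 in²; tension across gage: (2.5625 − 1×1.1875)×0.25 = 0.34375 in². R_n = min(0.6×65×3.4531, 0.6×50×5.5313) + 1.0×65×0.34375 = min(134.67, 165.94) + 22.344 = 157.01 kips. φR_n = 0.75 × 157.01 = 117.8 kips.
Governing: min(320.4, 208.4, 96.0, 117.8) = 96.0 kips → net-section rupture.

96.0 kips (net-section rupture governs)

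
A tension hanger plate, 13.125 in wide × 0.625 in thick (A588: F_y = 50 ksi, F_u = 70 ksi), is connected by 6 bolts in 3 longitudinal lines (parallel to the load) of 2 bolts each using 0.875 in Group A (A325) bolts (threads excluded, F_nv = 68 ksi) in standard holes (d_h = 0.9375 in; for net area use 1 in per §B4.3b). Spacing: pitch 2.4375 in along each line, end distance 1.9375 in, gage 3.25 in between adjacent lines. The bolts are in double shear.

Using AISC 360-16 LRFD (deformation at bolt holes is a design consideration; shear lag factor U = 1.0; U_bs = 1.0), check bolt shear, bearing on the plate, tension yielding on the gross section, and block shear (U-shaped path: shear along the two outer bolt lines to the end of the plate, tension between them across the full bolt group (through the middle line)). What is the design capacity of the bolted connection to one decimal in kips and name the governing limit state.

260.9 kips (block shear governs)

Bolt shear: A_b = π(0.875)²/4 = 0.60132 in². φR_n = 0.75 × 68 × 0.60132 × 6 × 2 = 368.0 kips.
Bearing (0.625 in plate, F_u = 70 ksi): end bolts L_c = 1.9375 − 0.9375/2 = 1.46875, R_n = min(1.2×1.46875×0.625×70, 2.4×0.875×0.625×70) = 77.109 kips/bolt; interior L_c = 2.4375 − 0.9375 = 1.5, R_n = 78.75 kips/bolt. φR_n = 0.75 × (3×77.109 + 3×78.75) = 350.7 kips.
Tension yield (gross): A_g = 13.125×0.625 = 8.2031 in². φR_n = 0.90 × 50 × 8.2031 = 369.1 kips.
Block shear: shear path 2×[1.9375+1×2.4375] = 2×4.375 in, A_gv = 5.4688, A_nv = 2×(4.375 − 1.5×1)×0.625 = 3.5938 in²; tension across gage: (6.5 − 2×1)×0.625 = 2.8125 in². R_n = min(0.6×70×3.5938, 0.6×50×5.4688) + 1.0×70×2.8125 = min(150.94, 164.06) + 196.88 = 347.82 kips. φR_n = 0.75 × 347.82 = 260.9 kips.
Governing: min(368.0, 350.7, 369.1, 260.9) = 260.9 kips → block shear.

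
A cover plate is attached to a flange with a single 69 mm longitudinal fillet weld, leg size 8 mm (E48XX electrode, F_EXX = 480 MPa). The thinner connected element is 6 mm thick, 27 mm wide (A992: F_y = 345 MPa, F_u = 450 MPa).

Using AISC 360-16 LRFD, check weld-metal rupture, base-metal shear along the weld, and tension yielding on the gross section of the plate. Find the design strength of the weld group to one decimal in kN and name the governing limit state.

Weld metal: throat = 0.707×8 = 5.656 mm, L = 69 mm. φR_n = 0.75 × 0.6 × 480 × 5.656 × 69 = 84.3 kN.
Base metal shear (6 mm plate): yield φR_n = 1.0×0.6×345×6×69 = 85.7 kN; rupture φR_n = 0.75×0.6×450×6×69 = 83.8 kN; take 83.8 kN (rupture).
Tension yield (gross): A_g = 27×6 = 162 mm². φR_n = 0.90 × 345 × 162 = 50.3 kN.
Governing: min(84.3, 83.8, 50.3) = 50.3 kN → gross-section yield.

50.3 kN (gross-section yield governs)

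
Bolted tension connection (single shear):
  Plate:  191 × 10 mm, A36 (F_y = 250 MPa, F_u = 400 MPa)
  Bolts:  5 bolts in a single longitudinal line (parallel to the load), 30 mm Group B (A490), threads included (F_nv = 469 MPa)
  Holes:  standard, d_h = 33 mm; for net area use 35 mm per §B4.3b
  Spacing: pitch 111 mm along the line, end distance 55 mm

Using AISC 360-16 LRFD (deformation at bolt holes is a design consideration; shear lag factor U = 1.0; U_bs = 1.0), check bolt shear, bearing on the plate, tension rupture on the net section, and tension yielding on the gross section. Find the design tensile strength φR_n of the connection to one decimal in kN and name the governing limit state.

Bolt shear: A_b = π(30)²/4 = 706.86 mm². φR_n = 0.75 × 469 × 706.86 × 5 × 1 = 1243.2 kN.
Bearing (10 mm plate, F_u = 400 MPa): end bolts L_c = 55 − 33/2 = 38.5, R_n = min(1.2×38.5×10×400, 2.4×30×10×400) = 184.8 kN/bolt; interior L_c = 111 − 33 = 78, R_n = 288 kN/bolt. φR_n = 0.75 × (1×184.8 + 4×288) = 1002.6 kN.
Tension rupture (net): A_n = (191 − 1×35)×10 = 1560 mm² (U = 1.0, A_e = A_n). φR_n = 0.75 × 400 × 1560 = 468.0 kN.
Tension yield (gross): A_g = 191×10 = 1910 mm². φR_n = 0.90 × 250 × 1910 = 429.8 kN.
Governing: min(1243.2, 1002.6, 468.0, 429.8) = 429.8 kN → gross-section yield.

429.8 kN (gross-section yield governs)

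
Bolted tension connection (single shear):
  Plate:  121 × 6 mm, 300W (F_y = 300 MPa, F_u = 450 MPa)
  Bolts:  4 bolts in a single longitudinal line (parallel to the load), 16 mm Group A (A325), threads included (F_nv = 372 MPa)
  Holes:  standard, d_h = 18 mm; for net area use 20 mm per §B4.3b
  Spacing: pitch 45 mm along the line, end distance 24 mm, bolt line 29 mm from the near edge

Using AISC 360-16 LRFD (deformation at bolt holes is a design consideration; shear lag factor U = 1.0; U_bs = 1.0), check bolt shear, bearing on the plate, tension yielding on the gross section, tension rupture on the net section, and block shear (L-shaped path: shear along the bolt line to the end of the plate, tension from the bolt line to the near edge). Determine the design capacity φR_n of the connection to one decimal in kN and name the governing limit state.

146.6 kN (block shear governs)

Bolt shear: A_b = π(16)²/4 = 201.06 mm². φR_n = 0.75 × 372 × 201.06 × 4 × 1 = 224.4 kN.
Bearing (6 mm plate, F_u = 450 MPa): end bolts L_c = 24 − 18/2 = 15, R_n = min(1.2×15×6×450, 2.4×16×6×450) = 48.6 kN/bolt; interior L_c = 45 − 18 = 27, R_n = 87.48 kN/bolt. φR_n = 0.75 × (1×48.6 + 3×87.48) = 233.3 kN.
Tension yield (gross): A_g = 121×6 = 726 mm². φR_n = 0.90 × 300 × 726 = 196.0 kN.
Tension rupture (net): A_n = (121 − 1×20)×6 = 606 mm² (U = 1.0, A_e = A_n). φR_n = 0.75 × 450 × 606 = 204.5 kN.
Block shear: shear path 1×[24+3×45] = 1×159 mm, A_gv = 954, A_nv = 1×(159 − 3.5×20)×6 = 534 mm²; tension to near edge: (29 − 0.5×20)×6 = 114 mm². R_n = min(0.6×450×534, 0.6×300×954) + 1.0×450×114 = min(144.18, 171.72) + 51.3 = 195.48 kN. φR_n = 0.75 × 195.48 = 146.6 kN.
Governing: min(224.4, 233.3, 196.0, 204.5, 146.6) = 146.6 kN → block shear.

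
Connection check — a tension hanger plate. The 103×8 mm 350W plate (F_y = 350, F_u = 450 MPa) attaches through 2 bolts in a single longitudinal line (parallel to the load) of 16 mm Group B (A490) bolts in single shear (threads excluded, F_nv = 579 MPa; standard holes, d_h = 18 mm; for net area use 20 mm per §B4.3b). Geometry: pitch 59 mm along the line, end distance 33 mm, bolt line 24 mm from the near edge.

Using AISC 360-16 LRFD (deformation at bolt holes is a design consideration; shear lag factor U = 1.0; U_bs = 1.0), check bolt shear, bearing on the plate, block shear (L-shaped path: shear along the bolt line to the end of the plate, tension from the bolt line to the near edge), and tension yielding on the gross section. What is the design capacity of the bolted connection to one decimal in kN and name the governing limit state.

Bolt shear: A_b = π(16)²/4 = 201.06 mm². φR_n = 0.75 × 579 × 201.06 × 2 × 1 = 174.6 kN.
Bearing (8 mm plate, F_u = 450 MPa): end bolts L_c = 33 − 18/2 = 24, R_n = min(1.2×24×8×450, 2.4×16×8×450) = 103.68 kN/bolt; interior L_c = 59 − 18 = 41, R_n = 138.24 kN/bolt. φR_n = 0.75 × (1×103.68 + 1×138.24) = 181.4 kN.
Block shear: shear path 1×[33+1×59] = 1×92 mm, A_gv = 736, A_nv = 1×(92 − 1.5×20)×8 = 496 mm²; tension to near edge: (24 − 0.5×20)×8 = 112 mm². R_n = min(0.6×450×496, 0.6×350×736) + 1.0×450×112 = min(133.92, 154.56) + 50.4 = 184.32 kN. φR_n = 0.75 × 184.32 = 138.2 kN.
Tension yield (gross): A_g = 103×8 = 824 mm². φR_n = 0.90 × 350 × 824 = 259.6 kN.
Governing: min(174.6, 181.4, 138.2, 259.6) = 138.2 kN → block shear.

138.2 kN (block shear governs)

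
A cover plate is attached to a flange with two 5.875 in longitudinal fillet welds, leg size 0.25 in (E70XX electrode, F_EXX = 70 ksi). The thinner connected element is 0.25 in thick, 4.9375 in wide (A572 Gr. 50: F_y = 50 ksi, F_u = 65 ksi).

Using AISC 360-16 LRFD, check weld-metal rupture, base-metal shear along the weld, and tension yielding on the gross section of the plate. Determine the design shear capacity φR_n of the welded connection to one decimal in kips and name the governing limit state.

Weld metal: throat = 0.707×0.25 = 0.17675 in, L = 2×5.875 = 11.75 in. φR_n = 0.75 × 0.6 × 70 × 0.17675 × 11.75 = 65.4 kips.
Base metal shear (0.25 in plate): yield φR_n = 1.0×0.6×50×0.25×11.75 = 88.1 kips; rupture φR_n = 0.75×0.6×65×0.25×11.75 = 85.9 kips; take 85.9 kips (rupture).
Tension yield (gross): A_g = 4.9375×0.25 = 1.2344 in². φR_n = 0.90 × 50 × 1.2344 = 55.5 kips.
Governing: min(65.4, 85.9, 55.5) = 55.5 kips → gross-section yield.

55.5 kips (gross-section yield governs)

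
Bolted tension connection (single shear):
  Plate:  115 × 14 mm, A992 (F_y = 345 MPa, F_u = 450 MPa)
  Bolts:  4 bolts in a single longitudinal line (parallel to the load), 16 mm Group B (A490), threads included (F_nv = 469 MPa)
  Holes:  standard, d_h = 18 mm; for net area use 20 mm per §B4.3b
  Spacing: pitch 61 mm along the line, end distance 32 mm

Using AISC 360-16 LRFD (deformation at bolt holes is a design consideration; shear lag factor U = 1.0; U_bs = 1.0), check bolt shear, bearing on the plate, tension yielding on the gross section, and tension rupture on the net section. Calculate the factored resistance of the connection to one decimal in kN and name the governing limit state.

Bolt shear: A_b = π(16)²/4 = 201.06 mm². φR_n = 0.75 × 469 × 201.06 × 4 × 1 = 282.9 kN.
Bearing (14 mm plate, F_u = 450 MPa): end bolts L_c = 32 − 18/2 = 23, R_n = min(1.2×23×14×450, 2.4×16×14×450) = 173.88 kN/bolt; interior L_c = 61 − 18 = 43, R_n = 241.92 kN/bolt. φR_n = 0.75 × (1×173.88 + 3×241.92) = 674.7 kN.
Tension yield (gross): A_g = 115×14 = 1610 mm². φR_n = 0.90 × 345 × 1610 = 499.9 kN.
Tension rupture (net): A_n = (115 − 1×20)×14 = 1330 mm² (U = 1.0, A_e = A_n). φR_n = 0.75 × 450 × 1330 = 448.9 kN.
Governing: min(282.9, 674.7, 499.9, 448.9) = 282.9 kN → bolt shear.

282.9 kN (bolt shear governs)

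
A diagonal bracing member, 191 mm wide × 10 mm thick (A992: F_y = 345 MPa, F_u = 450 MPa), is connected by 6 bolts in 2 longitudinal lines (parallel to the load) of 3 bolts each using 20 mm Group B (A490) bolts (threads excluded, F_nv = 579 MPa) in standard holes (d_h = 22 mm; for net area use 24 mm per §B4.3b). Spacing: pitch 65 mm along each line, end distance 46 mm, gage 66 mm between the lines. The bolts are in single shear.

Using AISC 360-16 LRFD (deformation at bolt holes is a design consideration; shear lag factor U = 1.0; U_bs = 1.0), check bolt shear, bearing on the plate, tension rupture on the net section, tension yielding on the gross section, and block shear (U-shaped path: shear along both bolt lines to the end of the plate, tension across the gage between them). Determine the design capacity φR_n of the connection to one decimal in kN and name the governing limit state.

482.6 kN (net-section rupture governs)

Bolt shear: A_b = π(20)²/4 = 314.16 mm². φR_n = 0.75 × 579 × 314.16 × 6 × 1 = 818.5 kN.
Bearing (10 mm plate, F_u = 450 MPa): end bolts L_c = 46 − 22/2 = 35, R_n = min(1.2×35×10×450, 2.4×20×10×450) = 189 kN/bolt; interior L_c = 65 − 22 = 43, R_n = 216 kN/bolt. φR_n = 0.75 × (2×189 + 4×216) = 931.5 kN.
Tension rupture (net): A_n = (191 − 2×24)×10 = 1430 mm² (U = 1.0, A_e = A_n). φR_n = 0.75 × 450 × 1430 = 482.6 kN.
Tension yield (gross): A_g = 191×10 = 1910 mm². φR_n = 0.90 × 345 × 1910 = 593.1 kN.
Block shear: shear path 2×[46+2×65] = 2×176 mm, A_gv = 3520, A_nv = 2×(176 − 2.5×24)×10 = 2320 mm²; tension across gage: (66 − 1×24)×10 = 420 mm². R_n = min(0.6×450×2320, 0.6×345×3520) + 1.0×450×420 = min(626.4, 728.64) + 189 = 815.4 kN. φR_n = 0.75 × 815.4 = 611.6 kN.
Governing: min(818.5, 931.5, 482.6, 593.1, 611.6) = 482.6 kN → net-section rupture.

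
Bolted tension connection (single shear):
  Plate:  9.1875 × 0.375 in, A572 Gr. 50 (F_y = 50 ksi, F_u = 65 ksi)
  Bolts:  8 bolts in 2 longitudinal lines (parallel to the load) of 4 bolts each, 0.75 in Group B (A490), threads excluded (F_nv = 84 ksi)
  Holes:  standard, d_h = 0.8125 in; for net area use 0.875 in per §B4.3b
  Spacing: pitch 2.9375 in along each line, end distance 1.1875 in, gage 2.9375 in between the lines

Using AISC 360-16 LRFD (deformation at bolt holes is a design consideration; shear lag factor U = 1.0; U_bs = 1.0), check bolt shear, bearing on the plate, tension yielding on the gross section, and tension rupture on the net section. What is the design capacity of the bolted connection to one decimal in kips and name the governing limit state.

136.0 kips (net-section rupture governs)

Bolt shear: A_b = π(0.75)²/4 = 0.44179 in². φR_n = 0.75 × 84 × 0.44179 × 8 × 1 = 222.7 kips.
Bearing (0.375 in plate, F_u = 65 ksi): end bolts L_c = 1.1875 − 0.8125/2 = 0.78125, R_n = min(1.2×0.78125×0.375×65, 2.4×0.75×0.375×65) = 22.852 kips/bolt; interior L_c = 2.9375 − 0.8125 = 2.125, R_n = 43.875 kips/bolt. φR_n = 0.75 × (2×22.852 + 6×43.875) = 231.7 kips.
Tension yield (gross): A_g = 9.1875×0.375 = 3.4453 in². φR_n = 0.90 × 50 × 3.4453 = 155.0 kips.
Tension rupture (net): A_n = (9.1875 − 2×0.875)×0.375 = 2.7891 in² (U = 1.0, A_e = A_n). φR_n = 0.75 × 65 × 2.7891 = 136.0 kips.
Governing: min(222.7, 231.7, 155.0, 136.0) = 136.0 kips → net-section rupture.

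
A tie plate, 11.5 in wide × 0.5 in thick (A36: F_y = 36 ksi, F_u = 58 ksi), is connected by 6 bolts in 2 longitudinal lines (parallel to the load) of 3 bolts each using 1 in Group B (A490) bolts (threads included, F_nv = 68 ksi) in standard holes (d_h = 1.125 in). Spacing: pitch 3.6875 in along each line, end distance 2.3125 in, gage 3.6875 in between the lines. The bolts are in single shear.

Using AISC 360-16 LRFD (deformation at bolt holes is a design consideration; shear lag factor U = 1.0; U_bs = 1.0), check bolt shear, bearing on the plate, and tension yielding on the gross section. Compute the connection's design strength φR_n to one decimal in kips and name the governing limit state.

186.3 kips (gross-section yield governs)

Bolt shear: A_b = π(1)²/4 = 0.7854 in². φR_n = 0.75 × 68 × 0.7854 × 6 × 1 = 240.3 kips.
Bearing (0.5 in plate, F_u = 58 ksi): end bolts L_c = 2.3125 − 1.125/2 = 1.75, R_n = min(1.2×1.75×0.5×58, 2.4×1×0.5×58) = 60.9 kips/bolt; interior L_c = 3.6875 − 1.125 = 2.5625, R_n = 69.6 kips/bolt. φR_n = 0.75 × (2×60.9 + 4×69.6) = 300.2 kips.
Tension yield (gross): A_g = 11.5×0.5 = 5.75 in². φR_n = 0.90 × 36 × 5.75 = 186.3 kips.
Governing: min(240.3, 300.2, 186.3) = 186.3 kips → gross-section yield.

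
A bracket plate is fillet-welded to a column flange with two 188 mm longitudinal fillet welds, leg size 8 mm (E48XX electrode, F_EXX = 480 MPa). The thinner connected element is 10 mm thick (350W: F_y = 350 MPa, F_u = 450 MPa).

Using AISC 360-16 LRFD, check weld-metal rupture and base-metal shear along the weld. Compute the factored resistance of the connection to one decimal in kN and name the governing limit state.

Weld metal: throat = 0.707×8 = 5.656 mm, L = 2×188 = 376 mm. φR_n = 0.75 × 0.6 × 480 × 5.656 × 376 = 459.4 kN.
Base metal shear (10 mm plate): yield φR_n = 1.0×0.6×350×10×376 = 789.6 kN; rupture φR_n = 0.75×0.6×450×10×376 = 761.4 kN; take 761.4 kN (rupture).
Governing: min(459.4, 761.4) = 459.4 kN → weld metal.

459.4 kN (weld metal governs)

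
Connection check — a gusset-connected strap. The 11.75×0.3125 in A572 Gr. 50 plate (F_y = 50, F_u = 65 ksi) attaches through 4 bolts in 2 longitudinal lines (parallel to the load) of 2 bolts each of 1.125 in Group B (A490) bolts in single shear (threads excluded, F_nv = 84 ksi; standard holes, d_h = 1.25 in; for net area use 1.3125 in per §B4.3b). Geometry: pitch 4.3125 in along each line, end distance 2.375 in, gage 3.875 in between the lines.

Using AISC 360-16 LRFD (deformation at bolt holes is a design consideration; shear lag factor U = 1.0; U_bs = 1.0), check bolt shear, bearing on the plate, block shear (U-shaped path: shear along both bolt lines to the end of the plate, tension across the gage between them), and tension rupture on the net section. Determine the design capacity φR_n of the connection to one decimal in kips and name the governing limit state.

Bolt shear: A_b = π(1.125)²/4 = 0.99402 in². φR_n = 0.75 × 84 × 0.99402 × 4 × 1 = 250.5 kips.
Bearing (0.3125 in plate, F_u = 65 ksi): end bolts L_c = 2.375 − 1.25/2 = 1.75, R_n = min(1.2×1.75×0.3125×65, 2.4×1.125×0.3125×65) = 42.656 kips/bolt; interior L_c = 4.3125 − 1.25 = 3.0625, R_n = 54.844 kips/bolt. φR_n = 0.75 × (2×42.656 + 2×54.844) = 146.3 kips.
Block shear: shear path 2×[2.375+1×4.3125] = 2×6.6875 in, A_gv = 4.1797, A_nv = 2×(6.6875 − 1.5×1.3125)×0.3125 = 2.9492 in²; tension across gage: (3.875 − 1×1.3125)×0.3125 = 0.80078 in². R_n = min(0.6×65×2.9492, 0.6×50×4.1797) + 1.0×65×0.80078 = min(115.02, 125.39) + 52.051 = 167.07 kips. φR_n = 0.75 × 167.07 = 125.3 kips.
Tension rupture (net): A_n = (11.75 − 2×1.3125)×0.3125 = 2.8516 in² (U = 1.0, A_e = A_n). φR_n = 0.75 × 65 × 2.8516 = 139.0 kips.
Governing: min(250.5, 146.3, 125.3, 139.0) = 125.3 kips → block shear.

125.3 kips (block shear governs)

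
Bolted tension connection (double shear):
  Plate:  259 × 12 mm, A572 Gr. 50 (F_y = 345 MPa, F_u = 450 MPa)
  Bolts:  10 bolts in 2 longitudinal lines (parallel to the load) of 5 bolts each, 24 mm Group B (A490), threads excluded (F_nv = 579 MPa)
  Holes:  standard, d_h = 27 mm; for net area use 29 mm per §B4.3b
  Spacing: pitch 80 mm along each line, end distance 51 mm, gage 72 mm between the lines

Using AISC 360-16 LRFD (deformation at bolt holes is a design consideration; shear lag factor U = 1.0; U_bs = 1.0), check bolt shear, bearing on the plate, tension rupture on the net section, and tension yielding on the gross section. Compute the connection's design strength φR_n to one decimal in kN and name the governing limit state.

Bolt shear: A_b = π(24)²/4 = 452.39 mm². φR_n = 0.75 × 579 × 452.39 × 10 × 2 = 3929.0 kN.
Bearing (12 mm plate, F_u = 450 MPa): end bolts L_c = 51 − 27/2 = 37.5, R_n = min(1.2×37.5×12×450, 2.4×24×12×450) = 243 kN/bolt; interior L_c = 80 − 27 = 53, R_n = 311.04 kN/bolt. φR_n = 0.75 × (2×243 + 8×311.04) = 2230.7 kN.
Tension rupture (net): A_n = (259 − 2×29)×12 = 2412 mm² (U = 1.0, A_e = A_n). φR_n = 0.75 × 450 × 2412 = 814.1 kN.
Tension yield (gross): A_g = 259×12 = 3108 mm². φR_n = 0.90 × 345 × 3108 = 965.0 kN.
Governing: min(3929.0, 2230.7, 814.1, 965.0) = 814.1 kN → net-section rupture.

814.1 kN (net-section rupture governs)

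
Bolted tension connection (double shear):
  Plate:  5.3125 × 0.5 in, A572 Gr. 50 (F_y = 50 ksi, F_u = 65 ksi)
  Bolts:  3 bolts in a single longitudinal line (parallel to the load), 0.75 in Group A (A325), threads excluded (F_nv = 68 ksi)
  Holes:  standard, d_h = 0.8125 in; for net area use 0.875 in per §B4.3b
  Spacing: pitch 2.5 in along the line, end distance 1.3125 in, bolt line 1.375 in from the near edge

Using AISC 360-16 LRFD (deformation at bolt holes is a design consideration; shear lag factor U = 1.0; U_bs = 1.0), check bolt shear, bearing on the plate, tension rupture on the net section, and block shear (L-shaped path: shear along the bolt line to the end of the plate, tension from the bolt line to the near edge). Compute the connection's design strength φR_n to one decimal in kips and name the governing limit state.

83.2 kips (block shear governs)

Bolt shear: A_b = π(0.75)²/4 = 0.44179 in². φR_n = 0.75 × 68 × 0.44179 × 3 × 2 = 135.2 kips.
Bearing (0.5 in plate, F_u = 65 ksi): end bolts L_c = 1.3125 − 0.8125/2 = 0.90625, R_n = min(1.2×0.90625×0.5×65, 2.4×0.75×0.5×65) = 35.344 kips/bolt; interior L_c = 2.5 − 0.8125 = 1.6875, R_n = 58.5 kips/bolt. φR_n = 0.75 × (1×35.344 + 2×58.5) = 114.3 kips.
Tension rupture (net): A_n = (5.3125 − 1×0.875)×0.5 = 2.2188 in² (U = 1.0, A_e = A_n). φR_n = 0.75 × 65 × 2.2188 = 108.2 kips.
Block shear: shear path 1×[1.3125+2×2.5] = 1×6.3125 in, A_gv = 3.1563, A_nv = 1×(6.3125 − 2.5×0.875)×0.5 = 2.0625 in²; tension to near edge: (1.375 − 0.5×0.875)×0.5 = 0.46875 in². R_n = min(0.6×65×2.0625, 0.6×50×3.1563) + 1.0×65×0.46875 = min(80.438, 94.689) + 30.469 = 110.91 kips. φR_n = 0.75 × 110.91 = 83.2 kips.
Governing: min(135.2, 114.3, 108.2, 83.2) = 83.2 kips → block shear.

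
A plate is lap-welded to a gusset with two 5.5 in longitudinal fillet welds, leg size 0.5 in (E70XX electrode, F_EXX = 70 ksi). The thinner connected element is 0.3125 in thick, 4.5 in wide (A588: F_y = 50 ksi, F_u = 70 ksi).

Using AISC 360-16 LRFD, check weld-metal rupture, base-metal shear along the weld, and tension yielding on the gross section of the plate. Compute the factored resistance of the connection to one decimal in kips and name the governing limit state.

63.3 kips (gross-section yield governs)

Weld metal: throat = 0.707×0.5 = 0.3535 in, L = 2×5.5 = 11 in. φR_n = 0.75 × 0.6 × 70 × 0.3535 × 11 = 122.5 kips.
Base metal shear (0.3125 in plate): yield φR_n = 1.0×0.6×50×0.3125×11 = 103.1 kips; rupture φR_n = 0.75×0.6×70×0.3125×11 = 108.3 kips; take 103.1 kips (yield).
Tension yield (gross): A_g = 4.5×0.3125 = 1.4063 in². φR_n = 0.90 × 50 × 1.4063 = 63.3 kips.
Governing: min(122.5, 103.1, 63.3) = 63.3 kips → gross-section yield.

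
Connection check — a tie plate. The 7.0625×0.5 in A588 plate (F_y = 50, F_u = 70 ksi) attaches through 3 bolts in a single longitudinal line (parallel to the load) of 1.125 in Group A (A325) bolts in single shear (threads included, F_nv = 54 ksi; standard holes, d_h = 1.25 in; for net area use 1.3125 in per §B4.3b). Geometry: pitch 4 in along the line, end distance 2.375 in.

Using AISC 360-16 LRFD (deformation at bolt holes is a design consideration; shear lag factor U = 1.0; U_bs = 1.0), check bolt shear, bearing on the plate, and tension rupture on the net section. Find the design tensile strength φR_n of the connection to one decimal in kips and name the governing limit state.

120.8 kips (bolt shear governs)

Bolt shear: A_b = π(1.125)²/4 = 0.99402 in². φR_n = 0.75 × 54 × 0.99402 × 3 × 1 = 120.8 kips.
Bearing (0.5 in plate, F_u = 70 ksi): end bolts L_c = 2.375 − 1.25/2 = 1.75, R_n = min(1.2×1.75×0.5×70, 2.4×1.125×0.5×70) = 73.5 kips/bolt; interior L_c = 4 − 1.25 = 2.75, R_n = 94.5 kips/bolt. φR_n = 0.75 × (1×73.5 + 2×94.5) = 196.9 kips.
Tension rupture (net): A_n = (7.0625 − 1×1.3125)×0.5 = 2.875 in² (U = 1.0, A_e = A_n). φR_n = 0.75 × 70 × 2.875 = 150.9 kips.
Governing: min(120.8, 196.9, 150.9) = 120.8 kips → bolt shear.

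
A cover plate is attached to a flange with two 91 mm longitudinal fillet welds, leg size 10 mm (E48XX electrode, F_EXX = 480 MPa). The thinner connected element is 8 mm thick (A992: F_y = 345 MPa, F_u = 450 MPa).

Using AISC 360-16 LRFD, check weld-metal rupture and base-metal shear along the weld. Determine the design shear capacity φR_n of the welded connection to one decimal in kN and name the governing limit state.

277.9 kN (weld metal governs)

Weld metal: throat = 0.707×10 = 7.07 mm, L = 2×91 = 182 mm. φR_n = 0.75 × 0.6 × 480 × 7.07 × 182 = 277.9 kN.
Base metal shear (8 mm plate): yield φR_n = 1.0×0.6×345×8×182 = 301.4 kN; rupture φR_n = 0.75×0.6×450×8×182 = 294.8 kN; take 294.8 kN (rupture).
Governing: min(277.9, 294.8) = 277.9 kN → weld metal.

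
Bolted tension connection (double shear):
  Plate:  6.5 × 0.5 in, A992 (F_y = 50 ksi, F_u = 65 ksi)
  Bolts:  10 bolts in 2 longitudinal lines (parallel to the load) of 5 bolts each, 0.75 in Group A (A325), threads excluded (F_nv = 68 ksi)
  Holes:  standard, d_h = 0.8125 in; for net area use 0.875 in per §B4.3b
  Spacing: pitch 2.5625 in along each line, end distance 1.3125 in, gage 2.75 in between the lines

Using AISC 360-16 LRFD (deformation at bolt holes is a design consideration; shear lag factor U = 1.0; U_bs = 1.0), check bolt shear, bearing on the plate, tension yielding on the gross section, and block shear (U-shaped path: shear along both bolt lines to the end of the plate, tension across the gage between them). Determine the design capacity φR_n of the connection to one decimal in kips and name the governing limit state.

Bolt shear: A_b = π(0.75)²/4 = 0.44179 in². φR_n = 0.75 × 68 × 0.44179 × 10 × 2 = 450.6 kips.
Bearing (0.5 in plate, F_u = 65 ksi): end bolts L_c = 1.3125 − 0.8125/2 = 0.90625, R_n = min(1.2×0.90625×0.5×65, 2.4×0.75×0.5×65) = 35.344 kips/bolt; interior L_c = 2.5625 − 0.8125 = 1.75, R_n = 58.5 kips/bolt. φR_n = 0.75 × (2×35.344 + 8×58.5) = 404.0 kips.
Tension yield (gross): A_g = 6.5×0.5 = 3.25 in². φR_n = 0.90 × 50 × 3.25 = 146.3 kips.
Block shear: shear path 2×[1.3125+4×2.5625] = 2×11.5625 in, A_gv = 11.563, A_nv = 2×(11.5625 − 4.5×0.875)×0.5 = 7.625 in²; tension across gage: (2.75 − 1×0.875)×0.5 = 0.9375 in². R_n = min(0.6×65×7.625, 0.6×50×11.563) + 1.0×65×0.9375 = min(297.38, 346.89) + 60.938 = 358.32 kips. φR_n = 0.75 × 358.32 = 268.7 kips.
Governing: min(450.6, 404.0, 146.3, 268.7) = 146.3 kips → gross-section yield.

146.3 kips (gross-section yield governs)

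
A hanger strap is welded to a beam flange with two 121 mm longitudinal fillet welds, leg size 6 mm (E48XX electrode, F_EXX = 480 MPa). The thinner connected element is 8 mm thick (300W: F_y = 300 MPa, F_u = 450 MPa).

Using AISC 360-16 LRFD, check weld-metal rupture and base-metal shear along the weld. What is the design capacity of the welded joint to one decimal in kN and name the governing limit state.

221.7 kN (weld metal governs)

Weld metal: throat = 0.707×6 = 4.242 mm, L = 2×121 = 242 mm. φR_n = 0.75 × 0.6 × 480 × 4.242 × 242 = 221.7 kN.
Base metal shear (8 mm plate): yield φR_n = 1.0×0.6×300×8×242 = 348.5 kN; rupture φR_n = 0.75×0.6×450×8×242 = 392.0 kN; take 348.5 kN (yield).
Governing: min(221.7, 348.5) = 221.7 kN → weld metal.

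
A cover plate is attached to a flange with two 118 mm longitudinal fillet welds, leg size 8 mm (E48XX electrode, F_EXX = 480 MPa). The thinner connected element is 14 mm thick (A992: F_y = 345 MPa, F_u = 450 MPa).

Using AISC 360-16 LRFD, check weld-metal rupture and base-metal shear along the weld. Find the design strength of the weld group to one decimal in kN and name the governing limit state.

Weld metal: throat = 0.707×8 = 5.656 mm, L = 2×118 = 236 mm. φR_n = 0.75 × 0.6 × 480 × 5.656 × 236 = 288.3 kN.
Base metal shear (14 mm plate): yield φR_n = 1.0×0.6×345×14×236 = 683.9 kN; rupture φR_n = 0.75×0.6×450×14×236 = 669.1 kN; take 669.1 kN (rupture).
Governing: min(288.3, 669.1) = 288.3 kN → weld metal.

288.3 kN (weld metal governs)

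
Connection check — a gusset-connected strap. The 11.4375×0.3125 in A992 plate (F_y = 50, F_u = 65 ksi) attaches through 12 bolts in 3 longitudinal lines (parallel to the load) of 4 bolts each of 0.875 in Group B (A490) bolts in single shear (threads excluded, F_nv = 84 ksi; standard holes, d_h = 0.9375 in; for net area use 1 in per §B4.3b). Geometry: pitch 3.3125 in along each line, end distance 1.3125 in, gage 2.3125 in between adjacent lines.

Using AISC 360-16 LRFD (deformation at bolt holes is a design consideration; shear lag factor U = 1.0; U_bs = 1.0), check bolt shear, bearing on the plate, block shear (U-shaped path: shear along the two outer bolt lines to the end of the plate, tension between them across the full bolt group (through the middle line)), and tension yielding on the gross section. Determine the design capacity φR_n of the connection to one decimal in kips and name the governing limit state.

160.8 kips (gross-section yield governs)

Bolt shear: A_b = π(0.875)²/4 = 0.60132 in². φR_n = 0.75 × 84 × 0.60132 × 12 × 1 = 454.6 kips.
Bearing (0.3125 in plate, F_u = 65 ksi): end bolts L_c = 1.3125 − 0.9375/2 = 0.84375, R_n = min(1.2×0.84375×0.3125×65, 2.4×0.875×0.3125×65) = 20.566 kips/bolt; interior L_c = 3.3125 − 0.9375 = 2.375, R_n = 42.656 kips/bolt. φR_n = 0.75 × (3×20.566 + 9×42.656) = 334.2 kips.
Block shear: shear path 2×[1.3125+3×3.3125] = 2×11.25 in, A_gv = 7.0313, A_nv = 2×(11.25 − 3.5×1)×0.3125 = 4.8438 in²; tension across gage: (4.625 − 2×1)×0.3125 = 0.82031 in². R_n = min(0.6×65×4.8438, 0.6×50×7.0313) + 1.0×65×0.82031 = min(188.91, 210.94) + 53.32 = 242.23 kips. φR_n = 0.75 × 242.23 = 181.7 kips.
Tension yield (gross): A_g = 11.4375×0.3125 = 3.5742 in². φR_n = 0.90 × 50 × 3.5742 = 160.8 kips.
Governing: min(454.6, 334.2, 181.7, 160.8) = 160.8 kips → gross-section yield.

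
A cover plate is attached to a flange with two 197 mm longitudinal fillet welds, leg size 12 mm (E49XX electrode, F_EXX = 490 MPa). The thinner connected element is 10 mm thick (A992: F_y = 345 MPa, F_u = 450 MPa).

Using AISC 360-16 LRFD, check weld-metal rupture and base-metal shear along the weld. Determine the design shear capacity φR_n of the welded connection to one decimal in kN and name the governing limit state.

737.1 kN (weld metal governs)

Weld metal: throat = 0.707×12 = 8.484 mm, L = 2×197 = 394 mm. φR_n = 0.75 × 0.6 × 490 × 8.484 × 394 = 737.1 kN.
Base metal shear (10 mm plate): yield φR_n = 1.0×0.6×345×10×394 = 815.6 kN; rupture φR_n = 0.75×0.6×450×10×394 = 797.9 kN; take 797.9 kN (rupture).
Governing: min(737.1, 797.9) = 737.1 kN → weld metal.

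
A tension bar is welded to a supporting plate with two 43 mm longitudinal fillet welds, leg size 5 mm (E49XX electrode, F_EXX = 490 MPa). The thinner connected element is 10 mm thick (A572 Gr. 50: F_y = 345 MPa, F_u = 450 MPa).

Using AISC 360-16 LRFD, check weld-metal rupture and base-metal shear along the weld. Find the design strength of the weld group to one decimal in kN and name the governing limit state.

Weld metal: throat = 0.707×5 = 3.535 mm, L = 2×43 = 86 mm. φR_n = 0.75 × 0.6 × 490 × 3.535 × 86 = 67.0 kN.
Base metal shear (10 mm plate): yield φR_n = 1.0×0.6×345×10×86 = 178.0 kN; rupture φR_n = 0.75×0.6×450×10×86 = 174.2 kN; take 174.2 kN (rupture).
Governing: min(67.0, 174.2) = 67.0 kN → weld metal.

67.0 kN (weld metal governs)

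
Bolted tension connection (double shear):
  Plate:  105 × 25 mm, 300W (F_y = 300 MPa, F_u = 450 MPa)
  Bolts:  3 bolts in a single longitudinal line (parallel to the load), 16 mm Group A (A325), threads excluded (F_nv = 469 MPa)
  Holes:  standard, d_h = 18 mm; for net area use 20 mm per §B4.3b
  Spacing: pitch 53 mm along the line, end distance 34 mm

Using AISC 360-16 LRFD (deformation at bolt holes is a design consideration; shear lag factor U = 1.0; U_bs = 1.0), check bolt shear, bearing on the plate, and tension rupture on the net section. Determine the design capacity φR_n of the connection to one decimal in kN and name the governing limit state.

Bolt shear: A_b = π(16)²/4 = 201.06 mm². φR_n = 0.75 × 469 × 201.06 × 3 × 2 = 424.3 kN.
Bearing (25 mm plate, F_u = 450 MPa): end bolts L_c = 34 − 18/2 = 25, R_n = min(1.2×25×25×450, 2.4×16×25×450) = 337.5 kN/bolt; interior L_c = 53 − 18 = 35, R_n = 432 kN/bolt. φR_n = 0.75 × (1×337.5 + 2×432) = 901.1 kN.
Tension rupture (net): A_n = (105 − 1×20)×25 = 2125 mm² (U = 1.0, A_e = A_n). φR_n = 0.75 × 450 × 2125 = 717.2 kN.
Governing: min(424.3, 901.1, 717.2) = 424.3 kN → bolt shear.

424.3 kN (bolt shear governs)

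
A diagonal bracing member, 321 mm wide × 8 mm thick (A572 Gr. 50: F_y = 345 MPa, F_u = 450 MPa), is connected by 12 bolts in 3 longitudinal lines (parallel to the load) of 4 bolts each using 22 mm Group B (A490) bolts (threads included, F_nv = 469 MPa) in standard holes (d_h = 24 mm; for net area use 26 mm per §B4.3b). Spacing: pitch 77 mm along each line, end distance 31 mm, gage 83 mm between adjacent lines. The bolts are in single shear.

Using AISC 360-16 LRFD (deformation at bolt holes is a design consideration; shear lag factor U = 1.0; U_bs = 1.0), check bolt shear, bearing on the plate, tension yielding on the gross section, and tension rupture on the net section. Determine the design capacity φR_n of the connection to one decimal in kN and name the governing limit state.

Bolt shear: A_b = π(22)²/4 = 380.13 mm². φR_n = 0.75 × 469 × 380.13 × 12 × 1 = 1604.5 kN.
Bearing (8 mm plate, F_u = 450 MPa): end bolts L_c = 31 − 24/2 = 19, R_n = min(1.2×19×8×450, 2.4×22×8×450) = 82.08 kN/bolt; interior L_c = 77 − 24 = 53, R_n = 190.08 kN/bolt. φR_n = 0.75 × (3×82.08 + 9×190.08) = 1467.7 kN.
Tension yield (gross): A_g = 321×8 = 2568 mm². φR_n = 0.90 × 345 × 2568 = 797.4 kN.
Tension rupture (net): A_n = (321 − 3×26)×8 = 1944 mm² (U = 1.0, A_e = A_n). φR_n = 0.75 × 450 × 1944 = 656.1 kN.
Governing: min(1604.5, 1467.7, 797.4, 656.1) = 656.1 kN → net-section rupture.

656.1 kN (net-section rupture governs)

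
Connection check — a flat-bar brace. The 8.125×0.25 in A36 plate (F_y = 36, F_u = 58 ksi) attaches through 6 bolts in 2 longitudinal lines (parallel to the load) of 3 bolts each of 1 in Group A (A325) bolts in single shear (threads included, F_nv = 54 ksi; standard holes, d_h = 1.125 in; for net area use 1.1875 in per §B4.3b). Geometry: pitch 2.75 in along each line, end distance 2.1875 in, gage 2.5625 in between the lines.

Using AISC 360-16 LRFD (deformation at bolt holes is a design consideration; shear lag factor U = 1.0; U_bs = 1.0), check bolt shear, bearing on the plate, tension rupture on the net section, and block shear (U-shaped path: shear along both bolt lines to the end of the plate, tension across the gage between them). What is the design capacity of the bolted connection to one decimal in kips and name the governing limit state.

Bolt shear: A_b = π(1)²/4 = 0.7854 in². φR_n = 0.75 × 54 × 0.7854 × 6 × 1 = 190.9 kips.
Bearing (0.25 in plate, F_u = 58 ksi): end bolts L_c = 2.1875 − 1.125/2 = 1.625, R_n = min(1.2×1.625×0.25×58, 2.4×1×0.25×58) = 28.275 kips/bolt; interior L_c = 2.75 − 1.125 = 1.625, R_n = 28.275 kips/bolt. φR_n = 0.75 × (2×28.275 + 4×28.275) = 127.2 kips.
Tension rupture (net): A_n = (8.125 − 2×1.1875)×0.25 = 1.4375 in² (U = 1.0, A_e = A_n). φR_n = 0.75 × 58 × 1.4375 = 62.5 kips.
Block shear: shear path 2×[2.1875+2×2.75] = 2×7.6875 in, A_gv = 3.8438, A_nv = 2×(7.6875 − 2.5×1.1875)×0.25 = 2.3594 in²; tension across gage: (2.5625 − 1×1.1875)×0.25 = 0.34375 in². R_n = min(0.6×58×2.3594, 0.6×36×3.8438) + 1.0×58×0.34375 = min(82.107, 83.026) + 19.938 = 102.05 kips. φR_n = 0.75 × 102.05 = 76.5 kips.
Governing: min(190.9, 127.2, 62.5, 76.5) = 62.5 kips → net-section rupture.

62.5 kips (net-section rupture governs)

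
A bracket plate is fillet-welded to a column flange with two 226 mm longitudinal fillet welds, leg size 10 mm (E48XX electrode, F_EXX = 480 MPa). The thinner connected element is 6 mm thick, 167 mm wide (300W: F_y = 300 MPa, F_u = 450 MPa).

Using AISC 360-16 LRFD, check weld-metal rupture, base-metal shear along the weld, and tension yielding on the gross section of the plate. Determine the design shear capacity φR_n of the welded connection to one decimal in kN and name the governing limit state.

270.5 kN (gross-section yield governs)

Weld metal: throat = 0.707×10 = 7.07 mm, L = 2×226 = 452 mm. φR_n = 0.75 × 0.6 × 480 × 7.07 × 452 = 690.3 kN.
Base metal shear (6 mm plate): yield φR_n = 1.0×0.6×300×6×452 = 488.2 kN; rupture φR_n = 0.75×0.6×450×6×452 = 549.2 kN; take 488.2 kN (yield).
Tension yield (gross): A_g = 167×6 = 1002 mm². φR_n = 0.90 × 300 × 1002 = 270.5 kN.
Governing: min(690.3, 488.2, 270.5) = 270.5 kN → gross-section yield.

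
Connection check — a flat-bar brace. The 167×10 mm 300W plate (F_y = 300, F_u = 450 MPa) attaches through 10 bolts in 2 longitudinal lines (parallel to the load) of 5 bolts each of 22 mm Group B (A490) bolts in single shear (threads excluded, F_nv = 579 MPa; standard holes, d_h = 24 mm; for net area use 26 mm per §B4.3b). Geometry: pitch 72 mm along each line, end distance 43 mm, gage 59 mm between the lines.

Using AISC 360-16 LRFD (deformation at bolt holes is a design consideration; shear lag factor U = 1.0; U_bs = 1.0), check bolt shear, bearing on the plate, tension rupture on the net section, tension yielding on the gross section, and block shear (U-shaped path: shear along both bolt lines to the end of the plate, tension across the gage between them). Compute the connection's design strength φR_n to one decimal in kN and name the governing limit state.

388.1 kN (net-section rupture governs)

Bolt shear: A_b = π(22)²/4 = 380.13 mm². φR_n = 0.75 × 579 × 380.13 × 10 × 1 = 1650.7 kN.
Bearing (10 mm plate, F_u = 450 MPa): end bolts L_c = 43 − 24/2 = 31, R_n = min(1.2×31×10×450, 2.4×22×10×450) = 167.4 kN/bolt; interior L_c = 72 − 24 = 48, R_n = 237.6 kN/bolt. φR_n = 0.75 × (2×167.4 + 8×237.6) = 1676.7 kN.
Tension rupture (net): A_n = (167 − 2×26)×10 = 1150 mm² (U = 1.0, A_e = A_n). φR_n = 0.75 × 450 × 1150 = 388.1 kN.
Tension yield (gross): A_g = 167×10 = 1670 mm². φR_n = 0.90 × 300 × 1670 = 450.9 kN.
Block shear: shear path 2×[43+4×72] = 2×331 mm, A_gv = 6620, A_nv = 2×(331 − 4.5×26)×10 = 4280 mm²; tension across gage: (59 − 1×26)×10 = 330 mm². R_n = min(0.6×450×4280, 0.6×300×6620) + 1.0×450×330 = min(1155.6, 1191.6) + 148.5 = 1304.1 kN. φR_n = 0.75 × 1304.1 = 978.1 kN.
Governing: min(1650.7, 1676.7, 388.1, 450.9, 978.1) = 388.1 kN → net-section rupture.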